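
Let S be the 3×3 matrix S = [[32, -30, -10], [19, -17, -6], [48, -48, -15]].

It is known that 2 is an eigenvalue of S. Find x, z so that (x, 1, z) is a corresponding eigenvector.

We need (S - 2I)v = 0.
S - 2I = [[30, -30, -10], [19, -19, -6], [48, -48, -17]].
Row 1: (30)·x + (-30)·1 + (-10)·z = 0
Row 2: (19)·x + (-19)·1 + (-6)·z = 0
Row 3: (48)·x + (-48)·1 + (-17)·z = 0
Solving gives x = 1, z = 0.
Check: S·(1, 1, 0) = (2, 2, 0) = 2·(1, 1, 0).

1, 0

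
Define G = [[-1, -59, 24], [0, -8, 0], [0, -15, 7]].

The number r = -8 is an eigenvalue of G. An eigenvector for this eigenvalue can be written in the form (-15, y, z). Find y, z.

-3, -3

We need (G + 8I)v = 0.
G + 8I = [[7, -59, 24], [0, 0, 0], [0, -15, 15]].
Row 1: (7)·-15 + (-59)·y + (24)·z = 0
Row 2: (0)·-15 + (0)·y + (0)·z = 0
Row 3: (0)·-15 + (-15)·y + (15)·z = 0
Solving gives y = -3, z = -3.
Check: G·(-15, -3, -3) = (120, 24, 24) = -8·(-15, -3, -3).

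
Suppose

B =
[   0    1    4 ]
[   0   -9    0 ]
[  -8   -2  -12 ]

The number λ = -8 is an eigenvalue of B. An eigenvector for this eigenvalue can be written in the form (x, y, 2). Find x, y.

We need (B + 8I)v = 0.
B + 8I = [[8, 1, 4], [0, -1, 0], [-8, -2, -4]].
Row 1: (8)·x + (1)·y + (4)·2 = 0
Row 2: (0)·x + (-1)·y + (0)·2 = 0
Row 3: (-8)·x + (-2)·y + (-4)·2 = 0
Solving gives x = -1, y = 0.
Check: B·(-1, 0, 2) = (8, 0, -16) = -8·(-1, 0, 2).

-1, 0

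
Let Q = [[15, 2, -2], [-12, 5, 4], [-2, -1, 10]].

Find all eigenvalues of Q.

Set up det(tI - Q) = 0.
Expanding the 3×3 determinant: p(t) = t^3 - 30t^2 + 299t - 990.
Rational-root test: t = 11 gives p(11) = 0.
Dividing by (t - 11) leaves t^2 - 19t + 90.
The quadratic factors as (t - 9)·(t - 10).
Eigenvalues: 9, 10, 11.

9, 10, 11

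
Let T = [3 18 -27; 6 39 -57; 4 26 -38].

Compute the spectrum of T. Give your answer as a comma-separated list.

0, 1, 3

Set up det(λI - T) = 0.
Cofactor expansion gives p(λ) = λ^3 - 4λ^2 + 3λ.
Try λ = 1: p(1) = 0, so 1 is a root.
Dividing by (λ - 1) leaves λ^2 - 3λ.
The quadratic factors as λ·(λ - 3).
Eigenvalues: 0, 1, 3.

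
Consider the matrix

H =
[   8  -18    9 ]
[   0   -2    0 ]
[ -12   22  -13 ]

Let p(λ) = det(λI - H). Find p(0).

8

p(0) = det(0·I − H) = det(−H) = (−1)^3·det(H).
det(H) = -8, so p(0) = 8.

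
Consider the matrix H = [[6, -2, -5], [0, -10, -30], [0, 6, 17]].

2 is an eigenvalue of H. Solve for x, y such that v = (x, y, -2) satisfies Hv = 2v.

We need (H - 2I)v = 0.
H - 2I = [[4, -2, -5], [0, -12, -30], [0, 6, 15]].
Row 1: (4)·x + (-2)·y + (-5)·-2 = 0
Row 2: (0)·x + (-12)·y + (-30)·-2 = 0
Row 3: (0)·x + (6)·y + (15)·-2 = 0
Solving gives x = 0, y = 5.
Check: H·(0, 5, -2) = (0, 10, -4) = 2·(0, 5, -2).

0, 5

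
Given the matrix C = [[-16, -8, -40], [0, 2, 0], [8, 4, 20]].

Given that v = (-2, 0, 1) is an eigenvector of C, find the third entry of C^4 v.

First find the eigenvalue: Cv = (-8, 0, 4) = 4·(-2, 0, 1), so λ = 4.
Then C^4 v = λ^4·v = 4^4·(-2, 0, 1) = 256·(-2, 0, 1) = (-512, 0, 256).

256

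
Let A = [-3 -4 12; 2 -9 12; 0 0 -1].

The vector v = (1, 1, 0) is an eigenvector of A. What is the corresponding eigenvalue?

Compute Av: A·(1, 1, 0) = (-7, -7, 0).
Since Av = λv, compare component 1: -7 = λ·1, so λ = -7.

-7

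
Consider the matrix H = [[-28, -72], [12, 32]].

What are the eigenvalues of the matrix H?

-4, 8

det(H - lambda·I) = (-28 - lambda)(32 - lambda) - (-72)·(12) = lambda^2 - 4·lambda - 32.
This factors as (lambda + 4)·(lambda - 8) = 0.
Eigenvalues: -4, 8.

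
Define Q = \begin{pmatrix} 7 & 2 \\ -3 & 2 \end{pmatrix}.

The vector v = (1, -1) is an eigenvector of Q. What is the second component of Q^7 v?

-78125

First find the eigenvalue: Qv = (5, -5) = 5·(1, -1), so λ = 5.
Then Q^7 v = λ^7·v = 5^7·(1, -1) = 78125·(1, -1) = (78125, -78125).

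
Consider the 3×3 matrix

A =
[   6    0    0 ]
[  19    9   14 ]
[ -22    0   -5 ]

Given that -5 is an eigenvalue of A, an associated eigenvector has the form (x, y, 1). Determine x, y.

We need (A + 5I)v = 0.
A + 5I = [[11, 0, 0], [19, 14, 14], [-22, 0, 0]].
Row 1: (11)·x + (0)·y + (0)·1 = 0
Row 2: (19)·x + (14)·y + (14)·1 = 0
Row 3: (-22)·x + (0)·y + (0)·1 = 0
Solving gives x = 0, y = -1.
Check: A·(0, -1, 1) = (0, 5, -5) = -5·(0, -1, 1).

0, -1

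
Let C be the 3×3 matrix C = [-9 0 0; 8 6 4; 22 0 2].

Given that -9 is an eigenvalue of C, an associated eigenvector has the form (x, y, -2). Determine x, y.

We need (C + 9I)v = 0.
C + 9I = [[0, 0, 0], [8, 15, 4], [22, 0, 11]].
Row 1: (0)·x + (0)·y + (0)·-2 = 0
Row 2: (8)·x + (15)·y + (4)·-2 = 0
Row 3: (22)·x + (0)·y + (11)·-2 = 0
Solving gives x = 1, y = 0.
Check: C·(1, 0, -2) = (-9, 0, 18) = -9·(1, 0, -2).

1, 0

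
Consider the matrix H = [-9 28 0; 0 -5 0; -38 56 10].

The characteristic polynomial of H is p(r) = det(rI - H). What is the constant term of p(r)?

p(r) = r^3 + 4r^2 - 95r - 450.
The constant term is -450.

-450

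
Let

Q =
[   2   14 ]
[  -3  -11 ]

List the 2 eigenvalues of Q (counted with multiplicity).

-5, -4

det(Q - sI) = (2 - s)(-11 - s) - (14)·(-3) = s^2 + 9s + 20.
This factors as (s + 5)·(s + 4) = 0.
Eigenvalues: -5, -4.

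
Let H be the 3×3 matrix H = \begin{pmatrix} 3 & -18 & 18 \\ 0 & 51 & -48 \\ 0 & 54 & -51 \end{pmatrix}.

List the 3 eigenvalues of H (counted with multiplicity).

-3, 3, 3

The characteristic polynomial is p(r) = det(rI - H).
Cofactor expansion gives p(r) = r^3 - 3r^2 - 9r + 27.
Since p(-3) = 0, r = -3 is a root.
Factor out (r + 3): p(r) = (r + 3)·(r^2 - 6r + 9).
The quadratic factor is (r - 3)^2.
Eigenvalues: -3, 3, 3.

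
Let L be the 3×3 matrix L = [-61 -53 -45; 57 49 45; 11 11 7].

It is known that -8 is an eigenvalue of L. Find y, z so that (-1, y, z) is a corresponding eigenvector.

1, 0

We need (L + 8I)v = 0.
L + 8I = [[-53, -53, -45], [57, 57, 45], [11, 11, 15]].
Row 1: (-53)·-1 + (-53)·y + (-45)·z = 0
Row 2: (57)·-1 + (57)·y + (45)·z = 0
Row 3: (11)·-1 + (11)·y + (15)·z = 0
Solving gives y = 1, z = 0.
Check: L·(-1, 1, 0) = (8, -8, 0) = -8·(-1, 1, 0).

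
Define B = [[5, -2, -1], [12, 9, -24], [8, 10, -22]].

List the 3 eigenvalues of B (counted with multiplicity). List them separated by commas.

-6, -3, 1

Set up det(tI - B) = 0.
Cofactor expansion gives p(t) = t^3 + 8t^2 + 9t - 18.
Try t = -3: p(-3) = 0, so -3 is a root.
Dividing by (t + 3) leaves t^2 + 5t - 6.
The quadratic factors as (t + 6)·(t - 1).
Eigenvalues: -6, -3, 1.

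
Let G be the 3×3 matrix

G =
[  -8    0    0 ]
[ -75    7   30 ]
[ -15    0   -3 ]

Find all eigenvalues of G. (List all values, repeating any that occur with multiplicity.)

Compute the characteristic polynomial p(μ) = det(μI - G).
Expanding the 3×3 determinant: p(μ) = μ^3 + 4μ^2 - 53μ - 168.
Since p(-3) = 0, μ = -3 is a root.
Factor out (μ + 3): p(μ) = (μ + 3)·(μ^2 + μ - 56).
The quadratic factors as (μ + 8)·(μ - 7).
Eigenvalues: -8, -3, 7.

-8, -3, 7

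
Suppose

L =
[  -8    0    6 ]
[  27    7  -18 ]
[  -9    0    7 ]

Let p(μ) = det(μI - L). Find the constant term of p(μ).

p(μ) = μ^3 - 6μ^2 - 9μ + 14.
The constant term is 14.

14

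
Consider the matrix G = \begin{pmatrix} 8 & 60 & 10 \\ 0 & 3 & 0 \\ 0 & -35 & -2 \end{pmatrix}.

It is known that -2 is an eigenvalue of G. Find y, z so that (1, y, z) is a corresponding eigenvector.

0, -1

We need (G + 2I)v = 0.
G + 2I = [[10, 60, 10], [0, 5, 0], [0, -35, 0]].
Row 1: (10)·1 + (60)·y + (10)·z = 0
Row 2: (0)·1 + (5)·y + (0)·z = 0
Row 3: (0)·1 + (-35)·y + (0)·z = 0
Solving gives y = 0, z = -1.
Check: G·(1, 0, -1) = (-2, 0, 2) = -2·(1, 0, -1).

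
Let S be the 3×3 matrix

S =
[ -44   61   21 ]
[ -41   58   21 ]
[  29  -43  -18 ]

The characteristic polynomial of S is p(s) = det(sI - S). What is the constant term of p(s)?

-36

p(s) = s^3 + 4s^2 - 9s - 36.
The constant term is -36.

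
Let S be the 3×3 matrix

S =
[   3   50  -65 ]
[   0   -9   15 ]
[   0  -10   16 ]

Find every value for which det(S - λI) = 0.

Compute the characteristic polynomial p(λ) = det(λI - S).
Expanding the 3×3 determinant: p(λ) = λ^3 - 10λ^2 + 27λ - 18.
Try λ = 1: p(1) = 0, so 1 is a root.
Dividing by (λ - 1) leaves λ^2 - 9λ + 18.
The quadratic factors as (λ - 3)·(λ - 6).
Eigenvalues: 1, 3, 6.

1, 3, 6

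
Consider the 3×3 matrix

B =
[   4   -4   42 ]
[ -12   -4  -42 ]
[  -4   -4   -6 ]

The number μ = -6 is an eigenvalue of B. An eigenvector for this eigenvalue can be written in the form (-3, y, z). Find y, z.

We need (B + 6I)v = 0.
B + 6I = [[10, -4, 42], [-12, 2, -42], [-4, -4, 0]].
Row 1: (10)·-3 + (-4)·y + (42)·z = 0
Row 2: (-12)·-3 + (2)·y + (-42)·z = 0
Row 3: (-4)·-3 + (-4)·y + (0)·z = 0
Solving gives y = 3, z = 1.
Check: B·(-3, 3, 1) = (18, -18, -6) = -6·(-3, 3, 1).

3, 1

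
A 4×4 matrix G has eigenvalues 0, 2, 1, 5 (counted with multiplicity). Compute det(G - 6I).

120

If G has eigenvalues 0, 2, 1, 5, then G - 6I has eigenvalues -6, -4, -5, -1.
det(G - 6I) = (-6) · (-4) · (-5) · (-1) = 120.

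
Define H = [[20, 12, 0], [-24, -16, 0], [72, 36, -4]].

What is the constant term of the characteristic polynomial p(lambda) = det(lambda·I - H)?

-128

p(0) = det(0·I − H) = det(−H) = (−1)^3·det(H).
det(H) = 128, so p(0) = -128.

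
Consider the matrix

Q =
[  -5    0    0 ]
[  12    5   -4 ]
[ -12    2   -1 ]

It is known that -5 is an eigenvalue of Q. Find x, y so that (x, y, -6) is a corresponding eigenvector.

-2, 0

We need (Q + 5I)v = 0.
Q + 5I = [[0, 0, 0], [12, 10, -4], [-12, 2, 4]].
Row 1: (0)·x + (0)·y + (0)·-6 = 0
Row 2: (12)·x + (10)·y + (-4)·-6 = 0
Row 3: (-12)·x + (2)·y + (4)·-6 = 0
Solving gives x = -2, y = 0.
Check: Q·(-2, 0, -6) = (10, 0, 30) = -5·(-2, 0, -6).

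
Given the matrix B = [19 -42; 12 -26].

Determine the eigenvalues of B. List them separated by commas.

det(B - λI) = (19 - λ)(-26 - λ) - (-42)·(12) = λ^2 + 7λ + 10.
This factors as (λ + 5)·(λ + 2) = 0.
Eigenvalues: -5, -2.

-5, -2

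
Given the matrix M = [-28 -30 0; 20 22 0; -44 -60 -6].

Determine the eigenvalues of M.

-8, -6, 2

Set up det(rI - M) = 0.
Expanding the 3×3 determinant: p(r) = r^3 + 12r^2 + 20r - 96.
Try r = -8: p(-8) = 0, so -8 is a root.
Dividing by (r + 8) leaves r^2 + 4r - 12.
The quadratic factors as (r + 6)·(r - 2).
Eigenvalues: -8, -6, 2.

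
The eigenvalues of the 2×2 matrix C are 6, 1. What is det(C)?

6

det(C) is the product of the eigenvalues: (6) · (1) = 6.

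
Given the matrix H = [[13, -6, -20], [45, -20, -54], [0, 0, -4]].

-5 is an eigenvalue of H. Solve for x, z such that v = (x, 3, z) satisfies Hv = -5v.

1, 0

We need (H + 5I)v = 0.
H + 5I = [[18, -6, -20], [45, -15, -54], [0, 0, 1]].
Row 1: (18)·x + (-6)·3 + (-20)·z = 0
Row 2: (45)·x + (-15)·3 + (-54)·z = 0
Row 3: (0)·x + (0)·3 + (1)·z = 0
Solving gives x = 1, z = 0.
Check: H·(1, 3, 0) = (-5, -15, 0) = -5·(1, 3, 0).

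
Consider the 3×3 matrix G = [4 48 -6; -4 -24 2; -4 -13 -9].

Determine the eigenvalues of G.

The characteristic polynomial is p(λ) = det(λI - G).
Expanding the 3×3 determinant: p(λ) = λ^3 + 29λ^2 + 278λ + 880.
Try λ = -8: p(-8) = 0, so -8 is a root.
Dividing by (λ + 8) leaves λ^2 + 21λ + 110.
The quadratic factors as (λ + 11)·(λ + 10).
Eigenvalues: -11, -10, -8.

-11, -10, -8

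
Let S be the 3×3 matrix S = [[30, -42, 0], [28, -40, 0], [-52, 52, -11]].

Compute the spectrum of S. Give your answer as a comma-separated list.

Set up det(sI - S) = 0.
Expanding along the first row, p(s) = s^3 + 21s^2 + 86s - 264.
Rational-root test: s = 2 gives p(2) = 0.
Dividing by (s - 2) leaves s^2 + 23s + 132.
The quadratic factors as (s + 12)·(s + 11).
Eigenvalues: -12, -11, 2.

-12, -11, 2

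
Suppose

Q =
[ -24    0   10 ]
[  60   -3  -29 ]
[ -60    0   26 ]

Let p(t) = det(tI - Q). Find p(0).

-72

p(0) = det(0·I − Q) = det(−Q) = (−1)^3·det(Q).
det(Q) = 72, so p(0) = -72.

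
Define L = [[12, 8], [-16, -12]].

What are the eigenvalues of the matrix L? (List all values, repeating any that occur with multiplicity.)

-4, 4

det(L - tI) = (12 - t)(-12 - t) - (8)·(-16) = t^2 - 16.
This factors as (t + 4)·(t - 4) = 0.
Eigenvalues: -4, 4.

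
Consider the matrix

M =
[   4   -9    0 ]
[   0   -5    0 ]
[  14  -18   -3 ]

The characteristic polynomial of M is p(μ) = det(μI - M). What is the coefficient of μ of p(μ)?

p(μ) = μ^3 + 4μ^2 - 17μ - 60.
The coefficient of μ is -17.

-17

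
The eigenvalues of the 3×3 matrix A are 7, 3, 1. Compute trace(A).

11

trace(A) is the sum of the eigenvalues: (7) + (3) + (1) = 11.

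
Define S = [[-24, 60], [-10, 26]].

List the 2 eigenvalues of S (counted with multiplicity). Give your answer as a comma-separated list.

-4, 6

det(S - tI) = (-24 - t)(26 - t) - (60)·(-10) = t^2 - 2t - 24.
This factors as (t + 4)·(t - 6) = 0.
Eigenvalues: -4, 6.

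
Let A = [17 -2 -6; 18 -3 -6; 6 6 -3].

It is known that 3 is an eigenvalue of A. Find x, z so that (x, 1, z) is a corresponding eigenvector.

1, 2

We need (A - 3I)v = 0.
A - 3I = [[14, -2, -6], [18, -6, -6], [6, 6, -6]].
Row 1: (14)·x + (-2)·1 + (-6)·z = 0
Row 2: (18)·x + (-6)·1 + (-6)·z = 0
Row 3: (6)·x + (6)·1 + (-6)·z = 0
Solving gives x = 1, z = 2.
Check: A·(1, 1, 2) = (3, 3, 6) = 3·(1, 1, 2).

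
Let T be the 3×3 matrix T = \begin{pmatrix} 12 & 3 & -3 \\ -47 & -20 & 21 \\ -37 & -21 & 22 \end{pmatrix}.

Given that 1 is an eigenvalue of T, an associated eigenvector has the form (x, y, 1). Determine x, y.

0, 1

We need (T - 1I)v = 0.
T - 1I = [[11, 3, -3], [-47, -21, 21], [-37, -21, 21]].
Row 1: (11)·x + (3)·y + (-3)·1 = 0
Row 2: (-47)·x + (-21)·y + (21)·1 = 0
Row 3: (-37)·x + (-21)·y + (21)·1 = 0
Solving gives x = 0, y = 1.
Check: T·(0, 1, 1) = (0, 1, 1) = 1·(0, 1, 1).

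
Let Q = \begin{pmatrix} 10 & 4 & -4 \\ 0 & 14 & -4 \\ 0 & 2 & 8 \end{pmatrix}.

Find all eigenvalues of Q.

10, 10, 12

Set up det(lambda·I - Q) = 0.
Cofactor expansion gives p(lambda) = lambda^3 - 32·lambda^2 + 340·lambda - 1200.
Try lambda = 10: p(10) = 0, so 10 is a root.
Dividing by (lambda - 10) leaves lambda^2 - 22·lambda + 120.
The quadratic factors as (lambda - 10)·(lambda - 12).
Eigenvalues: 10, 10, 12.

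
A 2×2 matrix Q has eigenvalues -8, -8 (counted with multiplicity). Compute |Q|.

det(Q) is the product of the eigenvalues: (-8) · (-8) = 64.

64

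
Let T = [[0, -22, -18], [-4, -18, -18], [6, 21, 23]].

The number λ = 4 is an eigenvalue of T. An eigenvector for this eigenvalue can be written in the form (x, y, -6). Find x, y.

We need (T - 4I)v = 0.
T - 4I = [[-4, -22, -18], [-4, -22, -18], [6, 21, 19]].
Row 1: (-4)·x + (-22)·y + (-18)·-6 = 0
Row 2: (-4)·x + (-22)·y + (-18)·-6 = 0
Row 3: (6)·x + (21)·y + (19)·-6 = 0
Solving gives x = 5, y = 4.
Check: T·(5, 4, -6) = (20, 16, -24) = 4·(5, 4, -6).

5, 4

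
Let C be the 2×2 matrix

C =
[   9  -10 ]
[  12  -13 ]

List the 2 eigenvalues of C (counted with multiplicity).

-3, -1

det(C - λI) = (9 - λ)(-13 - λ) - (-10)·(12) = λ^2 + 4λ + 3.
This factors as (λ + 3)·(λ + 1) = 0.
Eigenvalues: -3, -1.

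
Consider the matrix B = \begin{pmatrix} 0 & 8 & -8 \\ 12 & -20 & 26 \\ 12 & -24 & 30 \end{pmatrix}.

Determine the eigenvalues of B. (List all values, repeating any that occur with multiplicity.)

The characteristic polynomial is p(t) = det(tI - B).
Expanding the 3×3 determinant: p(t) = t^3 - 10t^2 + 24t.
Try t = 0: p(0) = 0, so 0 is a root.
Factor out t: p(t) = t·(t^2 - 10t + 24).
The quadratic factors as (t - 4)·(t - 6).
Eigenvalues: 0, 4, 6.

0, 4, 6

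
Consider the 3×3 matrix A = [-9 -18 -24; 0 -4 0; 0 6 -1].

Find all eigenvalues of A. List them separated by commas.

Set up det(rI - A) = 0.
Cofactor expansion gives p(r) = r^3 + 14r^2 + 49r + 36.
Since p(-1) = 0, r = -1 is a root.
Factor out (r + 1): p(r) = (r + 1)·(r^2 + 13r + 36).
The quadratic factors as (r + 9)·(r + 4).
Eigenvalues: -9, -4, -1.

-9, -4, -1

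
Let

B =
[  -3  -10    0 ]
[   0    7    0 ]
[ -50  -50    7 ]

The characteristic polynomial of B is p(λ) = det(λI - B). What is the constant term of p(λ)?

147

p(λ) = λ^3 - 11λ^2 + 7λ + 147.
The constant term is 147.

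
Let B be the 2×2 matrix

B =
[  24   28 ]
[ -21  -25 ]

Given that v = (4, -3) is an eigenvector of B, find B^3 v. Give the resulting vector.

(108, -81)

First find the eigenvalue: Bv = (12, -9) = 3·(4, -3), so λ = 3.
Then B^3 v = λ^3·v = 3^3·(4, -3) = 27·(4, -3) = (108, -81).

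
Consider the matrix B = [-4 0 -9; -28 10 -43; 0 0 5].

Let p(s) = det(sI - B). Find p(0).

p(0) = det(0·I − B) = det(−B) = (−1)^3·det(B).
det(B) = -200, so p(0) = 200.

200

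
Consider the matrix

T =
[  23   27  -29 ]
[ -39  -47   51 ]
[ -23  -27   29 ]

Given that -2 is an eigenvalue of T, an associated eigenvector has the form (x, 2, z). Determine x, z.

We need (T + 2I)v = 0.
T + 2I = [[25, 27, -29], [-39, -45, 51], [-23, -27, 31]].
Row 1: (25)·x + (27)·2 + (-29)·z = 0
Row 2: (-39)·x + (-45)·2 + (51)·z = 0
Row 3: (-23)·x + (-27)·2 + (31)·z = 0
Solving gives x = -1, z = 1.
Check: T·(-1, 2, 1) = (2, -4, -2) = -2·(-1, 2, 1).

-1, 1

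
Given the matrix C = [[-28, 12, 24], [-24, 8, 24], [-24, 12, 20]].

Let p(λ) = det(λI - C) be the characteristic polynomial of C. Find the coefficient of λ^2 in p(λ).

The coefficient of λ^2 of det(λI - C) is −trace(C).
trace(C) = (-28) + (8) + (20) = 0, so the coefficient is 0.

0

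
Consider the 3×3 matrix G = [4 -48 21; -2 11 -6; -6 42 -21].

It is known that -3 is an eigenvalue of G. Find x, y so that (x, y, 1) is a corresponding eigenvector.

We need (G + 3I)v = 0.
G + 3I = [[7, -48, 21], [-2, 14, -6], [-6, 42, -18]].
Row 1: (7)·x + (-48)·y + (21)·1 = 0
Row 2: (-2)·x + (14)·y + (-6)·1 = 0
Row 3: (-6)·x + (42)·y + (-18)·1 = 0
Solving gives x = -3, y = 0.
Check: G·(-3, 0, 1) = (9, 0, -3) = -3·(-3, 0, 1).

-3, 0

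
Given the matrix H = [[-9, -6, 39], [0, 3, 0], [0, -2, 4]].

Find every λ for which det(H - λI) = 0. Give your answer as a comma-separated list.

-9, 3, 4

The characteristic polynomial is p(s) = det(sI - H).
Expanding along the first row, p(s) = s^3 + 2s^2 - 51s + 108.
Try s = 4: p(4) = 0, so 4 is a root.
Dividing by (s - 4) leaves s^2 + 6s - 27.
The quadratic factors as (s + 9)·(s - 3).
Eigenvalues: -9, 3, 4.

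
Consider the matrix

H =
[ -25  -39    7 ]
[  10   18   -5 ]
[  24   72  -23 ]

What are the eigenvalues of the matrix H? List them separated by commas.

-12, -11, -7

Set up det(λI - H) = 0.
Expanding the 3×3 determinant: p(λ) = λ^3 + 30λ^2 + 293λ + 924.
Since p(-7) = 0, λ = -7 is a root.
Factor out (λ + 7): p(λ) = (λ + 7)·(λ^2 + 23λ + 132).
The quadratic factors as (λ + 12)·(λ + 11).
Eigenvalues: -12, -11, -7.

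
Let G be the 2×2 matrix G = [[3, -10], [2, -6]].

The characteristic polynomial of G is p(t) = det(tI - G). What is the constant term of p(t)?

2

p(t) = t^2 + 3t + 2.
The constant term is 2.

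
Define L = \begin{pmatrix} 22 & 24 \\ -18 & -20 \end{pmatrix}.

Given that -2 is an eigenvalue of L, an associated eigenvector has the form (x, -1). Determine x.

1

We need (L + 2I)v = 0.
L + 2I = [[24, 24], [-18, -18]].
Row 1: (24)·x + (24)·-1 = 0
Row 2: (-18)·x + (-18)·-1 = 0
Solving gives x = 1.
Check: L·(1, -1) = (-2, 2) = -2·(1, -1).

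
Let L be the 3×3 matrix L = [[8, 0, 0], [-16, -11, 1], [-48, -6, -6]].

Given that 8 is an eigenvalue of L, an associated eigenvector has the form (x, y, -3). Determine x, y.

1, -1

We need (L - 8I)v = 0.
L - 8I = [[0, 0, 0], [-16, -19, 1], [-48, -6, -14]].
Row 1: (0)·x + (0)·y + (0)·-3 = 0
Row 2: (-16)·x + (-19)·y + (1)·-3 = 0
Row 3: (-48)·x + (-6)·y + (-14)·-3 = 0
Solving gives x = 1, y = -1.
Check: L·(1, -1, -3) = (8, -8, -24) = 8·(1, -1, -3).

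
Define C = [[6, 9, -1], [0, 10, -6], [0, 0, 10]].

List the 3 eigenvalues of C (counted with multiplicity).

C is upper triangular, so its eigenvalues are the diagonal entries.
Diagonal: 6, 10, 10.

6, 10, 10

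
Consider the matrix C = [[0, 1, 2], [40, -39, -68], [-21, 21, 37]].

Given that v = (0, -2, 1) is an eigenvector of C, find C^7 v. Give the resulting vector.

First find the eigenvalue: Cv = (0, 10, -5) = -5·(0, -2, 1), so λ = -5.
Then C^7 v = λ^7·v = (-5)^7·(0, -2, 1) = -78125·(0, -2, 1) = (0, 156250, -78125).

(0, 156250, -78125)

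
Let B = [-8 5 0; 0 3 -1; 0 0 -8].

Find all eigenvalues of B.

-8, -8, 3

B is upper triangular, so its eigenvalues are the diagonal entries.
Diagonal: -8, 3, -8.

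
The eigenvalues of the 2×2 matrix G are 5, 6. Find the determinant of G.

det(G) is the product of the eigenvalues: (5) · (6) = 30.

30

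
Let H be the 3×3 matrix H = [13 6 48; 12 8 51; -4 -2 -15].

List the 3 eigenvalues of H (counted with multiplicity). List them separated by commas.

The characteristic polynomial is p(t) = det(tI - H).
Cofactor expansion gives p(t) = t^3 - 6t^2 + 11t - 6.
Try t = 3: p(3) = 0, so 3 is a root.
Factor out (t - 3): p(t) = (t - 3)·(t^2 - 3t + 2).
The quadratic factors as (t - 1)·(t - 2).
Eigenvalues: 1, 2, 3.

1, 2, 3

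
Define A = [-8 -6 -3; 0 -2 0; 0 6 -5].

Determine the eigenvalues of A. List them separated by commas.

The characteristic polynomial is p(r) = det(rI - A).
Expanding the 3×3 determinant: p(r) = r^3 + 15r^2 + 66r + 80.
Try r = -2: p(-2) = 0, so -2 is a root.
Dividing by (r + 2) leaves r^2 + 13r + 40.
The quadratic factors as (r + 8)·(r + 5).
Eigenvalues: -8, -5, -2.

-8, -5, -2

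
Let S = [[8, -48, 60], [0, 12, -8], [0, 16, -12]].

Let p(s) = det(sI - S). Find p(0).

128

p(0) = det(0·I − S) = det(−S) = (−1)^3·det(S).
det(S) = -128, so p(0) = 128.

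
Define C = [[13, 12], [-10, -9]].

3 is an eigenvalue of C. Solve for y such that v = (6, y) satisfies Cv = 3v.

-5

We need (C - 3I)v = 0.
C - 3I = [[10, 12], [-10, -12]].
Row 1: (10)·6 + (12)·y = 0
Row 2: (-10)·6 + (-12)·y = 0
Solving gives y = -5.
Check: C·(6, -5) = (18, -15) = 3·(6, -5).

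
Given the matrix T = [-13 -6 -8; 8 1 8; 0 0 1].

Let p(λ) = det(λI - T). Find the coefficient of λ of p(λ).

p(λ) = λ^3 + 11λ^2 + 23λ - 35.
The coefficient of λ is 23.

23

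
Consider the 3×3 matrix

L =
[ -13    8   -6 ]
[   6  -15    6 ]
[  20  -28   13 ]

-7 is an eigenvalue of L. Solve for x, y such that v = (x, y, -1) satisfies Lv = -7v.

We need (L + 7I)v = 0.
L + 7I = [[-6, 8, -6], [6, -8, 6], [20, -28, 20]].
Row 1: (-6)·x + (8)·y + (-6)·-1 = 0
Row 2: (6)·x + (-8)·y + (6)·-1 = 0
Row 3: (20)·x + (-28)·y + (20)·-1 = 0
Solving gives x = 1, y = 0.
Check: L·(1, 0, -1) = (-7, 0, 7) = -7·(1, 0, -1).

1, 0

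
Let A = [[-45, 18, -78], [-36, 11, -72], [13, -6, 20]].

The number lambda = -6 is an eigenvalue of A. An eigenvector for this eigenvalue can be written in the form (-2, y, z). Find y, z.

We need (A + 6I)v = 0.
A + 6I = [[-39, 18, -78], [-36, 17, -72], [13, -6, 26]].
Row 1: (-39)·-2 + (18)·y + (-78)·z = 0
Row 2: (-36)·-2 + (17)·y + (-72)·z = 0
Row 3: (13)·-2 + (-6)·y + (26)·z = 0
Solving gives y = 0, z = 1.
Check: A·(-2, 0, 1) = (12, 0, -6) = -6·(-2, 0, 1).

0, 1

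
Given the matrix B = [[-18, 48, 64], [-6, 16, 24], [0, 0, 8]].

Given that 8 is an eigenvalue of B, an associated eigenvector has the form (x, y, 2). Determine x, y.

16, 6

We need (B - 8I)v = 0.
B - 8I = [[-26, 48, 64], [-6, 8, 24], [0, 0, 0]].
Row 1: (-26)·x + (48)·y + (64)·2 = 0
Row 2: (-6)·x + (8)·y + (24)·2 = 0
Row 3: (0)·x + (0)·y + (0)·2 = 0
Solving gives x = 16, y = 6.
Check: B·(16, 6, 2) = (128, 48, 16) = 8·(16, 6, 2).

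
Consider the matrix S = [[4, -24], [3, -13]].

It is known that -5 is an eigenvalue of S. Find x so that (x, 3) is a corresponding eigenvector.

We need (S + 5I)v = 0.
S + 5I = [[9, -24], [3, -8]].
Row 1: (9)·x + (-24)·3 = 0
Row 2: (3)·x + (-8)·3 = 0
Solving gives x = 8.
Check: S·(8, 3) = (-40, -15) = -5·(8, 3).

8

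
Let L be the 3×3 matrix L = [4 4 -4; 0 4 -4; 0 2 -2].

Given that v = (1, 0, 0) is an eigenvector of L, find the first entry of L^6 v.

4096

First find the eigenvalue: Lv = (4, 0, 0) = 4·(1, 0, 0), so λ = 4.
Then L^6 v = λ^6·v = 4^6·(1, 0, 0) = 4096·(1, 0, 0) = (4096, 0, 0).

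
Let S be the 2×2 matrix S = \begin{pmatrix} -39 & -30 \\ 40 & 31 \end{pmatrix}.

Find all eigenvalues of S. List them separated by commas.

-9, 1

det(S - λI) = (-39 - λ)(31 - λ) - (-30)·(40) = λ^2 + 8λ - 9.
This factors as (λ + 9)·(λ - 1) = 0.
Eigenvalues: -9, 1.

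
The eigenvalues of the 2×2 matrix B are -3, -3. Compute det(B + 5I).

4

If B has eigenvalues -3, -3, then B + 5I has eigenvalues 2, 2.
det(B + 5I) = (2) · (2) = 4.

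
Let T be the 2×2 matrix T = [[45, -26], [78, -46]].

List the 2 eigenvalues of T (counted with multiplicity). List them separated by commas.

det(T - rI) = (45 - r)(-46 - r) - (-26)·(78) = r^2 + r - 42.
This factors as (r + 7)·(r - 6) = 0.
Eigenvalues: -7, 6.

-7, 6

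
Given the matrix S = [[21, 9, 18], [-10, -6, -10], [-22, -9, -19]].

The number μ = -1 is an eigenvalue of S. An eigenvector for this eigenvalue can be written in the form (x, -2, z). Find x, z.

We need (S + 1I)v = 0.
S + 1I = [[22, 9, 18], [-10, -5, -10], [-22, -9, -18]].
Row 1: (22)·x + (9)·-2 + (18)·z = 0
Row 2: (-10)·x + (-5)·-2 + (-10)·z = 0
Row 3: (-22)·x + (-9)·-2 + (-18)·z = 0
Solving gives x = 0, z = 1.
Check: S·(0, -2, 1) = (0, 2, -1) = -1·(0, -2, 1).

0, 1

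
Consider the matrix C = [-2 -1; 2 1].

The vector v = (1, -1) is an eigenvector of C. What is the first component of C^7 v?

-1

First find the eigenvalue: Cv = (-1, 1) = -1·(1, -1), so λ = -1.
Then C^7 v = λ^7·v = (-1)^7·(1, -1) = -1·(1, -1) = (-1, 1).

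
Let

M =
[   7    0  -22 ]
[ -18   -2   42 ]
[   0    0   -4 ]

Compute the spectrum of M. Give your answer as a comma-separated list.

The characteristic polynomial is p(lambda) = det(lambda·I - M).
Cofactor expansion gives p(lambda) = lambda^3 - lambda^2 - 34·lambda - 56.
Try lambda = 7: p(7) = 0, so 7 is a root.
Factor out (lambda - 7): p(lambda) = (lambda - 7)·(lambda^2 + 6·lambda + 8).
The quadratic factors as (lambda + 4)·(lambda + 2).
Eigenvalues: -4, -2, 7.

-4, -2, 7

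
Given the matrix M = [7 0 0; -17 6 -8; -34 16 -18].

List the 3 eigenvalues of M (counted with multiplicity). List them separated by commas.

-10, -2, 7

Set up det(μI - M) = 0.
Expanding the 3×3 determinant: p(μ) = μ^3 + 5μ^2 - 64μ - 140.
Try μ = -2: p(-2) = 0, so -2 is a root.
Dividing by (μ + 2) leaves μ^2 + 3μ - 70.
The quadratic factors as (μ + 10)·(μ - 7).
Eigenvalues: -10, -2, 7.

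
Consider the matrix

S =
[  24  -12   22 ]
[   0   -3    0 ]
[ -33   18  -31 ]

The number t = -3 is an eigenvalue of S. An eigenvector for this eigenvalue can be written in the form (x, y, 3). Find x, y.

-2, 1

We need (S + 3I)v = 0.
S + 3I = [[27, -12, 22], [0, 0, 0], [-33, 18, -28]].
Row 1: (27)·x + (-12)·y + (22)·3 = 0
Row 2: (0)·x + (0)·y + (0)·3 = 0
Row 3: (-33)·x + (18)·y + (-28)·3 = 0
Solving gives x = -2, y = 1.
Check: S·(-2, 1, 3) = (6, -3, -9) = -3·(-2, 1, 3).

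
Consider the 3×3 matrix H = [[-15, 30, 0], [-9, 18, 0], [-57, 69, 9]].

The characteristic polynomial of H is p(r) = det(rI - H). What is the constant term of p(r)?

0

p(r) = r^3 - 12r^2 + 27r.
The constant term is 0.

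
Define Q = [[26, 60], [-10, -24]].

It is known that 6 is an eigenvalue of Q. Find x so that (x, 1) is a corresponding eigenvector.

We need (Q - 6I)v = 0.
Q - 6I = [[20, 60], [-10, -30]].
Row 1: (20)·x + (60)·1 = 0
Row 2: (-10)·x + (-30)·1 = 0
Solving gives x = -3.
Check: Q·(-3, 1) = (-18, 6) = 6·(-3, 1).

-3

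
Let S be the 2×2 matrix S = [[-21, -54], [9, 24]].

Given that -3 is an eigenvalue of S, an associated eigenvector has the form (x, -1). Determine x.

3

We need (S + 3I)v = 0.
S + 3I = [[-18, -54], [9, 27]].
Row 1: (-18)·x + (-54)·-1 = 0
Row 2: (9)·x + (27)·-1 = 0
Solving gives x = 3.
Check: S·(3, -1) = (-9, 3) = -3·(3, -1).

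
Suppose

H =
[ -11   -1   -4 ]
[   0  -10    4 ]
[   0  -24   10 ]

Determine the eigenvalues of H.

-11, -2, 2

Set up det(lambda·I - H) = 0.
Cofactor expansion gives p(lambda) = lambda^3 + 11·lambda^2 - 4·lambda - 44.
Try lambda = -2: p(-2) = 0, so -2 is a root.
Factor out (lambda + 2): p(lambda) = (lambda + 2)·(lambda^2 + 9·lambda - 22).
The quadratic factors as (lambda + 11)·(lambda - 2).
Eigenvalues: -11, -2, 2.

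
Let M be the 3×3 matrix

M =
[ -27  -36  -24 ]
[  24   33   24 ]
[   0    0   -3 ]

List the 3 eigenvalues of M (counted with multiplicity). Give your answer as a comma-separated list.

Compute the characteristic polynomial p(s) = det(sI - M).
Cofactor expansion gives p(s) = s^3 - 3s^2 - 45s - 81.
Try s = 9: p(9) = 0, so 9 is a root.
Factor out (s - 9): p(s) = (s - 9)·(s^2 + 6s + 9).
The quadratic factor is (s + 3)^2.
Eigenvalues: -3, -3, 9.

-3, -3, 9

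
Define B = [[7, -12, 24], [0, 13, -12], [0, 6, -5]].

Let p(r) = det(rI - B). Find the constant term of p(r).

p(r) = r^3 - 15r^2 + 63r - 49.
The constant term is -49.

-49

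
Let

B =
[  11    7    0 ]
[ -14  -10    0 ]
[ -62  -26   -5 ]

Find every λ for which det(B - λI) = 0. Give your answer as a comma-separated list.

Compute the characteristic polynomial p(λ) = det(λI - B).
Expanding the 3×3 determinant: p(λ) = λ^3 + 4λ^2 - 17λ - 60.
Rational-root test: λ = -3 gives p(-3) = 0.
Factor out (λ + 3): p(λ) = (λ + 3)·(λ^2 + λ - 20).
The quadratic factors as (λ + 5)·(λ - 4).
Eigenvalues: -5, -3, 4.

-5, -3, 4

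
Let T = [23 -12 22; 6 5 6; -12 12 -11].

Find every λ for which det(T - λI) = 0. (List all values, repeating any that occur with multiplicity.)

Set up det(sI - T) = 0.
Cofactor expansion gives p(s) = s^3 - 17s^2 + 71s - 55.
Try s = 1: p(1) = 0, so 1 is a root.
Dividing by (s - 1) leaves s^2 - 16s + 55.
The quadratic factors as (s - 5)·(s - 11).
Eigenvalues: 1, 5, 11.

1, 5, 11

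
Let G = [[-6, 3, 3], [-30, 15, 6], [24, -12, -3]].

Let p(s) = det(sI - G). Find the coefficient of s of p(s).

-27

p(s) = s^3 - 6s^2 - 27s.
The coefficient of s is -27.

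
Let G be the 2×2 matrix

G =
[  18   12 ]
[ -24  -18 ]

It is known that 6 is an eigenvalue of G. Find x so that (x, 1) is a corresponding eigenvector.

We need (G - 6I)v = 0.
G - 6I = [[12, 12], [-24, -24]].
Row 1: (12)·x + (12)·1 = 0
Row 2: (-24)·x + (-24)·1 = 0
Solving gives x = -1.
Check: G·(-1, 1) = (-6, 6) = 6·(-1, 1).

-1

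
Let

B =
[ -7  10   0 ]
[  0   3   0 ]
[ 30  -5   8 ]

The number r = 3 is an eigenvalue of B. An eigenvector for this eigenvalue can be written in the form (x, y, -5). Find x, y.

1, 1

We need (B - 3I)v = 0.
B - 3I = [[-10, 10, 0], [0, 0, 0], [30, -5, 5]].
Row 1: (-10)·x + (10)·y + (0)·-5 = 0
Row 2: (0)·x + (0)·y + (0)·-5 = 0
Row 3: (30)·x + (-5)·y + (5)·-5 = 0
Solving gives x = 1, y = 1.
Check: B·(1, 1, -5) = (3, 3, -15) = 3·(1, 1, -5).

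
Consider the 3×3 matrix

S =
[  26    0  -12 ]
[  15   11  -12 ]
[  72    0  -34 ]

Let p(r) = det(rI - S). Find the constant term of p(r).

220

p(r) = r^3 - 3r^2 - 108r + 220.
The constant term is 220.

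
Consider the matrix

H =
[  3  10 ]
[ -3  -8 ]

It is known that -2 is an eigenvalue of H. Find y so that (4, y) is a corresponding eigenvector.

-2

We need (H + 2I)v = 0.
H + 2I = [[5, 10], [-3, -6]].
Row 1: (5)·4 + (10)·y = 0
Row 2: (-3)·4 + (-6)·y = 0
Solving gives y = -2.
Check: H·(4, -2) = (-8, 4) = -2·(4, -2).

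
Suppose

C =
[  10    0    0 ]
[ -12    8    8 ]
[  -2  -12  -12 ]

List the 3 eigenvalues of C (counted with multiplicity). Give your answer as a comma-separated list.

-4, 0, 10

Compute the characteristic polynomial p(r) = det(rI - C).
Expanding the 3×3 determinant: p(r) = r^3 - 6r^2 - 40r.
Rational-root test: r = 10 gives p(10) = 0.
Dividing by (r - 10) leaves r^2 + 4r.
The quadratic factors as (r + 4)·r.
Eigenvalues: -4, 0, 10.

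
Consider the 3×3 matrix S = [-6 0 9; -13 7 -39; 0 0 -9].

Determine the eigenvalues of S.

-9, -6, 7

Compute the characteristic polynomial p(t) = det(tI - S).
Cofactor expansion gives p(t) = t^3 + 8t^2 - 51t - 378.
Try t = -6: p(-6) = 0, so -6 is a root.
Dividing by (t + 6) leaves t^2 + 2t - 63.
The quadratic factors as (t + 9)·(t - 7).
Eigenvalues: -9, -6, 7.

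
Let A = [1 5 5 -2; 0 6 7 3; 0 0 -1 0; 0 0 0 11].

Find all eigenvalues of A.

A is upper triangular, so its eigenvalues are the diagonal entries.
Diagonal: 1, 6, -1, 11.

-1, 1, 6, 11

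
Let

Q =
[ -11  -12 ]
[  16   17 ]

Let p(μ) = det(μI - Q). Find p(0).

p(0) = det(0·I − Q) = det(−Q) = (−1)^2·det(Q).
det(Q) = 5, so p(0) = 5.

5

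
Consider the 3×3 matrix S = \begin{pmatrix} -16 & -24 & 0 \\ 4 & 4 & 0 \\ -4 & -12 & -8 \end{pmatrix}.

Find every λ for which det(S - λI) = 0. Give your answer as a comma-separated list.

-8, -8, -4

The characteristic polynomial is p(s) = det(sI - S).
Expanding the 3×3 determinant: p(s) = s^3 + 20s^2 + 128s + 256.
Rational-root test: s = -4 gives p(-4) = 0.
Dividing by (s + 4) leaves s^2 + 16s + 64.
The quadratic factor is (s + 8)^2.
Eigenvalues: -8, -8, -4.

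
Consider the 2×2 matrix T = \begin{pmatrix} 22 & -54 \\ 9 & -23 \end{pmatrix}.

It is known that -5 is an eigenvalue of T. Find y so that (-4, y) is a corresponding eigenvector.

We need (T + 5I)v = 0.
T + 5I = [[27, -54], [9, -18]].
Row 1: (27)·-4 + (-54)·y = 0
Row 2: (9)·-4 + (-18)·y = 0
Solving gives y = -2.
Check: T·(-4, -2) = (20, 10) = -5·(-4, -2).

-2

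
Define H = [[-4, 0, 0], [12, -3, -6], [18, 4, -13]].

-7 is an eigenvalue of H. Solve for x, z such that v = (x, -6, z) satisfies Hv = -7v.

0, -4

We need (H + 7I)v = 0.
H + 7I = [[3, 0, 0], [12, 4, -6], [18, 4, -6]].
Row 1: (3)·x + (0)·-6 + (0)·z = 0
Row 2: (12)·x + (4)·-6 + (-6)·z = 0
Row 3: (18)·x + (4)·-6 + (-6)·z = 0
Solving gives x = 0, z = -4.
Check: H·(0, -6, -4) = (0, 42, 28) = -7·(0, -6, -4).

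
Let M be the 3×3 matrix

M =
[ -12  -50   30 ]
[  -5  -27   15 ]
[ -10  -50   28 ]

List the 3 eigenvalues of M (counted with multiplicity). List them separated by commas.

Compute the characteristic polynomial p(λ) = det(λI - M).
Expanding the 3×3 determinant: p(λ) = λ^3 + 11λ^2 + 32λ + 28.
Since p(-2) = 0, λ = -2 is a root.
Factor out (λ + 2): p(λ) = (λ + 2)·(λ^2 + 9λ + 14).
The quadratic factors as (λ + 7)·(λ + 2).
Eigenvalues: -7, -2, -2.

-7, -2, -2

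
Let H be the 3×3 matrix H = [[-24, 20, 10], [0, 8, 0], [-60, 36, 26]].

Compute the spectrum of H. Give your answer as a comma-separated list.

-4, 6, 8

The characteristic polynomial is p(s) = det(sI - H).
Expanding along the first row, p(s) = s^3 - 10s^2 - 8s + 192.
Rational-root test: s = -4 gives p(-4) = 0.
Dividing by (s + 4) leaves s^2 - 14s + 48.
The quadratic factors as (s - 6)·(s - 8).
Eigenvalues: -4, 6, 8.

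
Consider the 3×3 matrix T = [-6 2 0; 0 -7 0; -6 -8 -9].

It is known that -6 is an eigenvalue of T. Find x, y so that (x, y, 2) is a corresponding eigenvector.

-1, 0

We need (T + 6I)v = 0.
T + 6I = [[0, 2, 0], [0, -1, 0], [-6, -8, -3]].
Row 1: (0)·x + (2)·y + (0)·2 = 0
Row 2: (0)·x + (-1)·y + (0)·2 = 0
Row 3: (-6)·x + (-8)·y + (-3)·2 = 0
Solving gives x = -1, y = 0.
Check: T·(-1, 0, 2) = (6, 0, -12) = -6·(-1, 0, 2).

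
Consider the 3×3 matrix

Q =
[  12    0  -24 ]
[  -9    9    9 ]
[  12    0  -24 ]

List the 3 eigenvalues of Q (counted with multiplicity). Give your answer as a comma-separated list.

Compute the characteristic polynomial p(λ) = det(λI - Q).
Cofactor expansion gives p(λ) = λ^3 + 3λ^2 - 108λ.
Rational-root test: λ = 0 gives p(0) = 0.
Dividing by λ leaves λ^2 + 3λ - 108.
The quadratic factors as (λ + 12)·(λ - 9).
Eigenvalues: -12, 0, 9.

-12, 0, 9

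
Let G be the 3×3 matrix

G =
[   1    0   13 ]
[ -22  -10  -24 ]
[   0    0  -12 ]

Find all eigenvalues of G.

The characteristic polynomial is p(r) = det(rI - G).
Expanding along the first row, p(r) = r^3 + 21r^2 + 98r - 120.
Rational-root test: r = 1 gives p(1) = 0.
Dividing by (r - 1) leaves r^2 + 22r + 120.
The quadratic factors as (r + 12)·(r + 10).
Eigenvalues: -12, -10, 1.

-12, -10, 1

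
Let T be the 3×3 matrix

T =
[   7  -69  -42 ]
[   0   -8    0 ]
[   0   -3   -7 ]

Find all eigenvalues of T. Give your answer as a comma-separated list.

Compute the characteristic polynomial p(r) = det(rI - T).
Expanding the 3×3 determinant: p(r) = r^3 + 8r^2 - 49r - 392.
Rational-root test: r = -7 gives p(-7) = 0.
Dividing by (r + 7) leaves r^2 + r - 56.
The quadratic factors as (r + 8)·(r - 7).
Eigenvalues: -8, -7, 7.

-8, -7, 7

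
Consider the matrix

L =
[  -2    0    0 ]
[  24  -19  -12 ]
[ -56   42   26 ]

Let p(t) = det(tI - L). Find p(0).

p(0) = det(0·I − L) = det(−L) = (−1)^3·det(L).
det(L) = -20, so p(0) = 20.

20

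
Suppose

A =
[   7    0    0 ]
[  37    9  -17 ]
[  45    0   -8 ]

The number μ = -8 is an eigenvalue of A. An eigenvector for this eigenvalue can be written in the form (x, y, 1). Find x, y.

0, 1

We need (A + 8I)v = 0.
A + 8I = [[15, 0, 0], [37, 17, -17], [45, 0, 0]].
Row 1: (15)·x + (0)·y + (0)·1 = 0
Row 2: (37)·x + (17)·y + (-17)·1 = 0
Row 3: (45)·x + (0)·y + (0)·1 = 0
Solving gives x = 0, y = 1.
Check: A·(0, 1, 1) = (0, -8, -8) = -8·(0, 1, 1).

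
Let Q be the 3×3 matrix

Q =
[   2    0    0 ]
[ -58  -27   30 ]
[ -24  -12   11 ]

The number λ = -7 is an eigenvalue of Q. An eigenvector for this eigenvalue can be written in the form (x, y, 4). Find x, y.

0, 6

We need (Q + 7I)v = 0.
Q + 7I = [[9, 0, 0], [-58, -20, 30], [-24, -12, 18]].
Row 1: (9)·x + (0)·y + (0)·4 = 0
Row 2: (-58)·x + (-20)·y + (30)·4 = 0
Row 3: (-24)·x + (-12)·y + (18)·4 = 0
Solving gives x = 0, y = 6.
Check: Q·(0, 6, 4) = (0, -42, -28) = -7·(0, 6, 4).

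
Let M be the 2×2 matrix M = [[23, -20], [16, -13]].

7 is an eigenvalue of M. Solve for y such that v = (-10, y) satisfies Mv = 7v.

We need (M - 7I)v = 0.
M - 7I = [[16, -20], [16, -20]].
Row 1: (16)·-10 + (-20)·y = 0
Row 2: (16)·-10 + (-20)·y = 0
Solving gives y = -8.
Check: M·(-10, -8) = (-70, -56) = 7·(-10, -8).

-8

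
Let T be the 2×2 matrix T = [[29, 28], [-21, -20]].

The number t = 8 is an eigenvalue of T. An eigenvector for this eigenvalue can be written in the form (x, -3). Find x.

4

We need (T - 8I)v = 0.
T - 8I = [[21, 28], [-21, -28]].
Row 1: (21)·x + (28)·-3 = 0
Row 2: (-21)·x + (-28)·-3 = 0
Solving gives x = 4.
Check: T·(4, -3) = (32, -24) = 8·(4, -3).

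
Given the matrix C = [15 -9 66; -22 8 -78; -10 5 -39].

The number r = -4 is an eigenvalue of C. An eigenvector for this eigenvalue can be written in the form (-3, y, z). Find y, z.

We need (C + 4I)v = 0.
C + 4I = [[19, -9, 66], [-22, 12, -78], [-10, 5, -35]].
Row 1: (19)·-3 + (-9)·y + (66)·z = 0
Row 2: (-22)·-3 + (12)·y + (-78)·z = 0
Row 3: (-10)·-3 + (5)·y + (-35)·z = 0
Solving gives y = 1, z = 1.
Check: C·(-3, 1, 1) = (12, -4, -4) = -4·(-3, 1, 1).

1, 1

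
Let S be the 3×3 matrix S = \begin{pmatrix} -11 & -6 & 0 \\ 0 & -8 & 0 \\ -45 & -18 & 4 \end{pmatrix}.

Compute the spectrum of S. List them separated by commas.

-11, -8, 4

The characteristic polynomial is p(t) = det(tI - S).
Cofactor expansion gives p(t) = t^3 + 15t^2 + 12t - 352.
Since p(4) = 0, t = 4 is a root.
Dividing by (t - 4) leaves t^2 + 19t + 88.
The quadratic factors as (t + 11)·(t + 8).
Eigenvalues: -11, -8, 4.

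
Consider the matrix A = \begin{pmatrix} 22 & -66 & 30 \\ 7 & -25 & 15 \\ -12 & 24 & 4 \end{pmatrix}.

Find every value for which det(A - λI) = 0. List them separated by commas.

-11, 4, 8

Set up det(sI - A) = 0.
Cofactor expansion gives p(s) = s^3 - s^2 - 100s + 352.
Rational-root test: s = -11 gives p(-11) = 0.
Dividing by (s + 11) leaves s^2 - 12s + 32.
The quadratic factors as (s - 4)·(s - 8).
Eigenvalues: -11, 4, 8.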